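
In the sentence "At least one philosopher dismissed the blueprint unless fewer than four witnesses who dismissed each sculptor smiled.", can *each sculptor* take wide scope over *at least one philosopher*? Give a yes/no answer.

Structurally, *each sculptor* is inside the relative clause *who dismissed each sculptor*, which is itself inside the adjunct *unless fewer than four witnesses who dismissed each sculptor smiled*.
Even if one barrier were somehow void, the other would still block QR.
The inverse ordering *each sculptor* > *at least one philosopher* is therefore underivable.
(Only the surface reading survives: one fixed philosopher with respect to all the relevant sculptors.)

No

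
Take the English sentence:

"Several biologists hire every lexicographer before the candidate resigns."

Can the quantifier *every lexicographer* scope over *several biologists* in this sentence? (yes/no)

Neither queried DP is inside the adjunct, so the adjunct-island constraint does not apply.
Since no island is crossed, the inverse ordering is licensed alongside surface scope.

Yes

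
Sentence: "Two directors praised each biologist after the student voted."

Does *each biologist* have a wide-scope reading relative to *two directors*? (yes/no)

Yes

Neither queried DP is inside the adjunct, so the adjunct-island constraint does not apply.
No island intervenes, so both surface and inverse scope are derivable.
The sentence is scopally ambiguous between *two directors* > *each biologist* and *each biologist* > *two directors*.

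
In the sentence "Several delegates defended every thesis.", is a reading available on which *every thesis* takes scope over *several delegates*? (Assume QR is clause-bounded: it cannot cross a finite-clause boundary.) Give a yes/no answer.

Yes

*several delegates* and *every thesis* are co-arguments of the matrix verb, with nothing but a clause-internal boundary between them.
Nothing blocks QR of the lower DP to a position above the higher one, so inverse scope is available.
The sentence is scopally ambiguous between *several delegates* > *every thesis* and *every thesis* > *several delegates*.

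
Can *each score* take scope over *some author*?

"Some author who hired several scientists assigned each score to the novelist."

*each score* sits in the matrix clause, not in the relative clause on *some author*.
Clause-internal QR can adjoin the lower DP above the subject, yielding the inverse reading.

Yes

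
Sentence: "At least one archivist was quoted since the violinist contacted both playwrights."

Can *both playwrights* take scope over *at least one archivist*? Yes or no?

*both playwrights* is embedded in the adjunct clause *since the violinist contacted both playwrights*.
Adverbial clauses are not L-marked, so they are barriers for QR — the quantifier cannot escape the adjunct.
*both playwrights* is confined to the island and cannot take scope over *at least one archivist*.

No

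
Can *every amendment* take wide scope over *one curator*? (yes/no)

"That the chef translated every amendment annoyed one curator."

*every amendment* sits inside the sentential subject *that the chef translated every amendment*.
Subjects — clausal subjects included — are islands for extraction, and QR is no exception.
*every amendment* is confined to the island and cannot take scope over *one curator*.

No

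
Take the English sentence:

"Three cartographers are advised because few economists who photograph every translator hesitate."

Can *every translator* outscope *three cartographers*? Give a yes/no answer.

*every translator* sits inside the relative clause *who photograph every translator*, which is itself inside the adjunct *because few economists who photograph every translator hesitate*.
Both the relative clause and the enclosing adjunct are scope islands; QR cannot cross either.
So the wide-scope reading for *every translator* is blocked.

No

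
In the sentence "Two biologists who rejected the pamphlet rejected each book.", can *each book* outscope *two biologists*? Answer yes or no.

The RC *who rejected the pamphlet* is an island, but *each book* is not inside it — it is the matrix object, a clausemate of *two biologists*.
QR within a single clause is free, so the lower quantifier may take scope over the higher one.

Yes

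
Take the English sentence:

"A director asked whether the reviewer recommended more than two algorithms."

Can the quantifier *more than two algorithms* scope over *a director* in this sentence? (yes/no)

*more than two algorithms* occurs within the embedded question *whether the reviewer recommended more than two algorithms*.
Embedded wh-clauses are opaque for QR, so the quantifier stays inside the question.
So *more than two algorithms* cannot raise high enough to outscope *a director*; only the surface ordering *a director* > *more than two algorithms* is available.

No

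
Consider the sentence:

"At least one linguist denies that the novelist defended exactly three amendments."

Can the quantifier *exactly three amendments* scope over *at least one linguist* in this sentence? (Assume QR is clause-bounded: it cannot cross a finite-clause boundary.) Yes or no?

Structurally, *exactly three amendments* is inside the finite complement clause *that the novelist defended exactly three amendments*.
Given the clause-boundedness assumption, QR cannot cross the finite CP into the matrix.
*exactly three amendments* is confined to the island and cannot take scope over *at least one linguist*.
(Only the surface reading survives: one fixed linguist with respect to all the relevant amendments.)

No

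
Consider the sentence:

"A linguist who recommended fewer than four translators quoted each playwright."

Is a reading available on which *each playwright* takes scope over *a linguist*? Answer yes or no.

Yes

*each playwright* sits in the matrix clause, not in the relative clause on *a linguist*.
Nothing blocks QR of the lower DP to a position above the higher one, so inverse scope is available.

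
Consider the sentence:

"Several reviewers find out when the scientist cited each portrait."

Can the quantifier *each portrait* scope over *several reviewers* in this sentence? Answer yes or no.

The target quantifier *each portrait* is part of the embedded question *when the scientist cited each portrait*.
QR across an interrogative CP boundary is ruled out as a wh-island violation.
Hence only narrow scope for *each portrait* (under *several reviewers*) survives.

No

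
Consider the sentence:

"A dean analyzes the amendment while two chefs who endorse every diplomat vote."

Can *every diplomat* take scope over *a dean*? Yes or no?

No

The DP *every diplomat* is contained in the relative clause *who endorse every diplomat*, which is itself inside the adjunct *while two chefs who endorse every diplomat vote*.
Even if one barrier were somehow void, the other would still block QR.
*every diplomat* is confined to the island and cannot take scope over *a dean*.
(Only the surface reading survives: one fixed dean with respect to all the relevant diplomats.)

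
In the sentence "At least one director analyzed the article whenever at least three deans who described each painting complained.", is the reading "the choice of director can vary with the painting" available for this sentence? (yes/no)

The described interpretation is the *each painting* > *at least one director* scoping.
*each painting* sits inside the relative clause *who described each painting*, which is itself inside the adjunct *whenever at least three deans who described each painting complained*.
Two island boundaries intervene — the relative clause and the adjunct. Either alone would block QR.
There is no licit LF on which *each painting* c-commands *at least one director*.
(Only the surface reading survives: one fixed director with respect to all the relevant paintings.)

No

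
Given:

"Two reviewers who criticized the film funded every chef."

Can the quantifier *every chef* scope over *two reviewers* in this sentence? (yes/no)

Yes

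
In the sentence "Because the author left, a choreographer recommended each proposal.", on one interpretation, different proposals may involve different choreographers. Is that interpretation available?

Yes

This is the *each proposal* > *a choreographer* reading.
Although there is an adjunct clause, *each proposal* is in the main clause, not inside the adjunct.
Clause-internal QR can adjoin the lower DP above the subject, yielding the inverse reading.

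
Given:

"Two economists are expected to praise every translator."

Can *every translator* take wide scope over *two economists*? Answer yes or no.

*every translator* is the object of the infinitival complement of a raising predicate; raising infinitives are transparent for QR, so the two DPs are in effect clausemates.
No island intervenes, so both surface and inverse scope are derivable.

Yes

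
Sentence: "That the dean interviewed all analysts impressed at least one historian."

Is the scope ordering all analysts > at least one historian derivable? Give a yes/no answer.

*all analysts* is embedded in the sentential subject *that the dean interviewed all analysts*.
Clausal subjects are scope islands; QR from inside the subject into the matrix is barred.
The ordering *all analysts* > *at least one historian* is therefore underivable.

No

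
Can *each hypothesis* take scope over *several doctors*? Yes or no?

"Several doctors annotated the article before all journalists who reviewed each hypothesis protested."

No

The DP *each hypothesis* is contained in the relative clause *who reviewed each hypothesis*, which is itself inside the adjunct *before all journalists who reviewed each hypothesis protested*.
Nested islands: the RC island is itself inside an adjunct island, so wide scope is doubly excluded.
The inverse ordering *each hypothesis* > *several doctors* is therefore underivable.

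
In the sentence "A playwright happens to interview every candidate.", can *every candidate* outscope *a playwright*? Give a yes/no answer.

The matrix predicate is a raising verb, whose infinitival complement is not a scope island — *every candidate* can QR into the matrix clause.
Nothing blocks QR of the lower DP to a position above the higher one, so inverse scope is available.
Both orderings are possible: *a playwright* > *every candidate* and *every candidate* > *a playwright*.

Yes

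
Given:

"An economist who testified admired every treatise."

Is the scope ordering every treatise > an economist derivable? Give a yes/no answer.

*every treatise* sits in the matrix clause, not in the relative clause on *an economist*.
Ordinary QR to a clause-peripheral position gives the wide-scope LF for the lower DP.

Yes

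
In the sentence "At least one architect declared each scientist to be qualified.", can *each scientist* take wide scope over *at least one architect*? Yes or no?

ECM infinitives lack a CP barrier, so *each scientist* can QR over the matrix subject *at least one architect*.
Nothing blocks QR of the lower DP to a position above the higher one, so inverse scope is available.

Yes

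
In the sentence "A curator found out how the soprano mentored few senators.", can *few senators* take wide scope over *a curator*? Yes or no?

No

*few senators* sits inside the embedded question *how the soprano mentored few senators*.
The wh-island constraint blocks QR out of an embedded interrogative.
*few senators* is confined to the island and cannot take scope over *a curator*.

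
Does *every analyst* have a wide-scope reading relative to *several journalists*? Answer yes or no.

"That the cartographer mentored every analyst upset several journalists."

No

*every analyst* occurs within the sentential subject *that the cartographer mentored every analyst*.
The Sentential Subject Constraint rules out raising the quantifier out of the that-clause subject.
So *every analyst* cannot raise to a position above *several journalists*.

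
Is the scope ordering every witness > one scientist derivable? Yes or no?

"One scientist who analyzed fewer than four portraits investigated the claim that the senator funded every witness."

*every witness* is embedded in the complex NP *the claim that the senator funded every witness*.
The complex NP is opaque for QR — the quantifier is frozen inside the noun's complement.
So the wide-scope reading for *every witness* is blocked.
(Only the surface reading survives: one fixed scientist with respect to all the relevant witnesses.)

No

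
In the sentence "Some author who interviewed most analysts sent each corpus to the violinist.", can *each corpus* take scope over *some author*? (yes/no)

The relative clause *who interviewed most analysts* modifies *some author*, but *each corpus* is not inside that relative clause — it is an argument of the matrix verb.
Clause-internal QR can adjoin the lower DP above the subject, yielding the inverse reading.
The sentence is scopally ambiguous between *some author* > *each corpus* and *each corpus* > *some author*.

Yes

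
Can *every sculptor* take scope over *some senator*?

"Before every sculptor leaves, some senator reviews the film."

No

Structurally, *every sculptor* is inside the adjunct clause *before every sculptor leaves*.
Adjuncts are opaque for quantifier raising; a quantifier in an adjunct stays inside it.
*every sculptor* > *some senator* would require crossing that boundary, which is illicit.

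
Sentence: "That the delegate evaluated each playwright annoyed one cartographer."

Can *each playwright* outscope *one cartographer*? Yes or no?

*each playwright* sits inside the sentential subject *that the delegate evaluated each playwright*.
Sentential subjects are islands: a quantifier inside the subject clause cannot raise over the matrix predicate.
So the wide-scope reading for *each playwright* is blocked.

No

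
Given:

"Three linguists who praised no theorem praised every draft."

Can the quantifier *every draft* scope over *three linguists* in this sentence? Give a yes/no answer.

Yes

*every draft* is a matrix argument; only *three linguists* is modified by the relative clause *who praised no theorem*, so the RC island is irrelevant to the target quantifier.
With no island boundary between them, the object can take inverse scope over the subject via ordinary QR within the clause.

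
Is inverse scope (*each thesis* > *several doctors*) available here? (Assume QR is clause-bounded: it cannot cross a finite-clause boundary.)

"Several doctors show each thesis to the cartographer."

Yes

*each thesis* and *several doctors* are in the same minimal clause.
With no island boundary between them, the object can take inverse scope over the subject via ordinary QR within the clause.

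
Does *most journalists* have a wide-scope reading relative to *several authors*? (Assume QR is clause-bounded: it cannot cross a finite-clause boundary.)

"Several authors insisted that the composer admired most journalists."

No

The target quantifier *most journalists* is part of the finite complement clause *that the composer admired most journalists*.
QR is clause-bounded, so the finite complement is a scope island for the embedded quantifier.
The inverse ordering *most journalists* > *several authors* is therefore underivable.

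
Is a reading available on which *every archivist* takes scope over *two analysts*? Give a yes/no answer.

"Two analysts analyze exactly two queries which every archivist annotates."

The target quantifier *every archivist* is part of the relative clause *which every archivist annotates* modifying *exactly two queries*.
Quantifiers inside a relative clause are trapped there; the RC boundary blocks QR.
Hence only narrow scope for *every archivist* (under *two analysts*) survives.

No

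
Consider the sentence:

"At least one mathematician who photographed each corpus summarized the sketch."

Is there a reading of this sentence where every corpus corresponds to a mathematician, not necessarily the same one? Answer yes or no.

The described interpretation is the *each corpus* > *at least one mathematician* scoping.
*each corpus* occurs within the relative clause *who photographed each corpus*.
QR out of a relative clause is ruled out by the relative-clause island constraint.
So *each corpus* cannot raise high enough to outscope *at least one mathematician*; only the surface ordering *at least one mathematician* > *each corpus* is available.
(Only the surface reading survives: one fixed mathematician with respect to all the relevant corpora.)

No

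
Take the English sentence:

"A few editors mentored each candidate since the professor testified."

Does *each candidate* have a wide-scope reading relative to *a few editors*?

Neither queried DP is inside the adjunct, so the adjunct-island constraint does not apply.
No island intervenes, so both surface and inverse scope are derivable.

Yes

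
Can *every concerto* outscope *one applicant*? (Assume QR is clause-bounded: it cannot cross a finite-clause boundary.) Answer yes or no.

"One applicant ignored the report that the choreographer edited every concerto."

No

The DP *every concerto* is contained in the complex NP *the report that the choreographer edited every concerto*.
The Complex NP Constraint bars QR out of the complement clause of a noun.
So the wide-scope reading for *every concerto* is blocked.
(Only the surface reading survives: one fixed applicant with respect to all the relevant concertos.)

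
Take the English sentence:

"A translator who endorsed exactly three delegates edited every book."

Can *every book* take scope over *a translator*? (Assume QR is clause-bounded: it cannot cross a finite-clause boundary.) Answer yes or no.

The RC *who endorsed exactly three delegates* is an island, but *every book* is not inside it — it is the matrix object, a clausemate of *a translator*.
No island intervenes, so both surface and inverse scope are derivable.

Yes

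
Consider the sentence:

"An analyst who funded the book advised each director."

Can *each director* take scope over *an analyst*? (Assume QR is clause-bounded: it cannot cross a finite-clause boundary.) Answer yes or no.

The RC *who funded the book* is an island, but *each director* is not inside it — it is the matrix object, a clausemate of *an analyst*.
No island intervenes, so both surface and inverse scope are derivable.

Yes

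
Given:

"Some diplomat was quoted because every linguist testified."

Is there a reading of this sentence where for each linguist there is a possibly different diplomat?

No

The described interpretation is the *every linguist* > *some diplomat* scoping.
Structurally, *every linguist* is inside the adjunct clause *because every linguist testified*.
Adjuncts are opaque for quantifier raising; a quantifier in an adjunct stays inside it.
So *every linguist* cannot raise high enough to outscope *some diplomat*; only the surface ordering *some diplomat* > *every linguist* is available.
(Only the surface reading survives: one fixed diplomat with respect to all the relevant linguists.)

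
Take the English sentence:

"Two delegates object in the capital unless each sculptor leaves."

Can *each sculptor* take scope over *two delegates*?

Structurally, *each sculptor* is inside the adjunct clause *unless each sculptor leaves*.
Adjuncts are opaque for quantifier raising; a quantifier in an adjunct stays inside it.
Hence only narrow scope for *each sculptor* (under *two delegates*) survives.

No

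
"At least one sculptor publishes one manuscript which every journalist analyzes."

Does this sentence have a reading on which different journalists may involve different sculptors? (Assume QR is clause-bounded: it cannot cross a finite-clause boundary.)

The described interpretation is the *every journalist* > *at least one sculptor* scoping.
The DP *every journalist* is contained in the relative clause *which every journalist analyzes* modifying *one manuscript*.
Relative clauses are scope islands: a quantifier cannot QR out of a relative clause to take scope in the matrix clause.
So *every journalist* cannot raise high enough to outscope *at least one sculptor*; only the surface ordering *at least one sculptor* > *every journalist* is available.

No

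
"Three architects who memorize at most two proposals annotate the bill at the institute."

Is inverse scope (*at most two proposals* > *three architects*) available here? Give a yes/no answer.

No

*at most two proposals* sits inside the relative clause *who memorize at most two proposals*.
Relative clauses block scope extraction: QR cannot target a position outside the modified NP.
The inverse ordering *at most two proposals* > *three architects* is therefore underivable.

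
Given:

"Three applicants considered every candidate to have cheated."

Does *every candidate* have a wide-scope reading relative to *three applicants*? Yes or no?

Yes

ECM infinitives lack a CP barrier, so *every candidate* can QR over the matrix subject *three applicants*.
No island intervenes, so both surface and inverse scope are derivable.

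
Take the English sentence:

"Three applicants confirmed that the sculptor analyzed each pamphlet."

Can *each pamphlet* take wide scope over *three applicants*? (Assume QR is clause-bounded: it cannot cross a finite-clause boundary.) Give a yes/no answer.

*each pamphlet* is embedded in the finite complement clause *that the sculptor analyzed each pamphlet*.
Under clause-bounded QR, a quantifier in an embedded finite clause cannot raise into the matrix clause.
The inverse ordering *each pamphlet* > *three applicants* is therefore underivable.

No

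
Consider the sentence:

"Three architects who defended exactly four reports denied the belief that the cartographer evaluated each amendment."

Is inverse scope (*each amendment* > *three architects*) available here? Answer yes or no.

No

The target quantifier *each amendment* is part of the complex NP *the belief that the cartographer evaluated each amendment*.
A that-clause complement to a noun is an island; QR cannot cross the NP boundary.
Hence only narrow scope for *each amendment* (under *three architects*) survives.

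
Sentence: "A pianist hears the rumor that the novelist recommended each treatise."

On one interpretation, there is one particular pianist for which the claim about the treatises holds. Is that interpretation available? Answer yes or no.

The described interpretation is the *a pianist* > *each treatise* scoping.
That is the surface-scope ordering, which is always one of the available readings — island constraints only ever restrict inverse scope.

Yes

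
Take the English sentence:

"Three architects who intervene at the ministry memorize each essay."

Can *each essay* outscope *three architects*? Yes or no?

The RC *who intervene at the ministry* is an island, but *each essay* is not inside it — it is the matrix object, a clausemate of *three architects*.
Since no island is crossed, the inverse ordering is licensed alongside surface scope.

Yes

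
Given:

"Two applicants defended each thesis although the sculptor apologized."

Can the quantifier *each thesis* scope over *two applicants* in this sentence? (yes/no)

Neither queried DP is inside the adjunct, so the adjunct-island constraint does not apply.
Nothing blocks QR of the lower DP to a position above the higher one, so inverse scope is available.
The sentence is scopally ambiguous between *two applicants* > *each thesis* and *each thesis* > *two applicants*.

Yes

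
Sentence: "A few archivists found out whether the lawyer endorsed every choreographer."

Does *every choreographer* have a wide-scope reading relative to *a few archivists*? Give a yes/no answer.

*every choreographer* sits inside the embedded question *whether the lawyer endorsed every choreographer*.
The wh-island constraint blocks QR out of an embedded interrogative.
So *every choreographer* cannot raise to a position above *a few archivists*.

No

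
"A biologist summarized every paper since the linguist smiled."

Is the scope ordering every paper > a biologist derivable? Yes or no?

Yes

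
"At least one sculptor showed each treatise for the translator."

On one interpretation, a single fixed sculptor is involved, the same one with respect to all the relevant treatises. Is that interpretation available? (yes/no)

Yes

This is the *at least one sculptor* > *each treatise* reading.
Surface scope (*at least one sculptor* > *each treatise*) is always derivable; islands only block QR, not in-situ interpretation.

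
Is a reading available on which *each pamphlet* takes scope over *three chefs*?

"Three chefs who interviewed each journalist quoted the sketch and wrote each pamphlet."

*each pamphlet* occurs within one conjunct of the coordinate structure (*wrote each pamphlet*).
The Coordinate Structure Constraint blocks movement (including QR) out of a single conjunct.
So *each pamphlet* cannot raise to a position above *three chefs*.

No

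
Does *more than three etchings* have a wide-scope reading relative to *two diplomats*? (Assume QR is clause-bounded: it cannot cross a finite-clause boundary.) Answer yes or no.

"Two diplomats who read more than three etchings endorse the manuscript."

*more than three etchings* sits inside the relative clause *who read more than three etchings*.
A relative clause is a scope island — quantifier raising cannot cross its boundary.
There is no licit LF on which *more than three etchings* c-commands *two diplomats*.

No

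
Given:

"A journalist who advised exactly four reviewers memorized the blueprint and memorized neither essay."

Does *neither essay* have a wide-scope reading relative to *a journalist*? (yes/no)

*neither essay* is embedded in one conjunct of the coordinate structure (*memorized neither essay*).
QR out of a conjunct would have to apply non-ATB, which the CSC forbids.
*neither essay* > *a journalist* would require crossing that boundary, which is illicit.

No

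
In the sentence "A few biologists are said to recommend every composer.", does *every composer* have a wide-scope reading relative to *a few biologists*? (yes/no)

Yes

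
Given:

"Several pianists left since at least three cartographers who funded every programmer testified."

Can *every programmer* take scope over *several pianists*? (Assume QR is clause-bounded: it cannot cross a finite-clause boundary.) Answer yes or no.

No

The DP *every programmer* is contained in the relative clause *who funded every programmer*, which is itself inside the adjunct *since at least three cartographers who funded every programmer testified*.
Nested islands: the RC island is itself inside an adjunct island, so wide scope is doubly excluded.
The inverse ordering *every programmer* > *several pianists* is therefore underivable.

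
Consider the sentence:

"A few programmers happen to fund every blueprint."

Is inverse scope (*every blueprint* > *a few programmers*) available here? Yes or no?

Raising constructions are monoclausal for scope purposes; *every blueprint* is not separated from *a few programmers* by any island.
QR within a single clause is free, so the lower quantifier may take scope over the higher one.

Yes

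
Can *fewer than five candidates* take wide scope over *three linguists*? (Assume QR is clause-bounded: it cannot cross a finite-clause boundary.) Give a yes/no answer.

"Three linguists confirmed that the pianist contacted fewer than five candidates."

No

The DP *fewer than five candidates* is contained in the finite complement clause *that the pianist contacted fewer than five candidates*.
With QR restricted to its own tensed clause, the embedded quantifier cannot reach a matrix scope position.
*fewer than five candidates* is confined to the island and cannot take scope over *three linguists*.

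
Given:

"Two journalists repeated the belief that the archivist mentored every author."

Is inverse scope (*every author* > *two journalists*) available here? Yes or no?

*every author* occurs within the complex NP *the belief that the archivist mentored every author*.
Since the clause is the complement of a nominal head, the CNPC blocks scope extraction.
*every author* is confined to the island and cannot take scope over *two journalists*.

No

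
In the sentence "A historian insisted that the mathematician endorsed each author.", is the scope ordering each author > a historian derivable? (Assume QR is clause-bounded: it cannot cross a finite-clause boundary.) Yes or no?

No

*each author* sits inside the finite complement clause *that the mathematician endorsed each author*.
With QR restricted to its own tensed clause, the embedded quantifier cannot reach a matrix scope position.
So *each author* cannot raise high enough to outscope *a historian*; only the surface ordering *a historian* > *each author* is available.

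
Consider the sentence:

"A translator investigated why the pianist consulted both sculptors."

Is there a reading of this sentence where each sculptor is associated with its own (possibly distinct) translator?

No

That reading corresponds to *both sculptors* > *a translator*.
*both sculptors* is embedded in the embedded question *why the pianist consulted both sculptors*.
Embedded questions are wh-islands: a quantifier inside an indirect question cannot QR into the matrix clause.
So *both sculptors* cannot raise to a position above *a translator*.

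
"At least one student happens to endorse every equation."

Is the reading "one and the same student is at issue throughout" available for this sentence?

Yes

This is the *at least one student* > *every equation* reading.
Surface scope (*at least one student* > *every equation*) is always derivable; islands only block QR, not in-situ interpretation.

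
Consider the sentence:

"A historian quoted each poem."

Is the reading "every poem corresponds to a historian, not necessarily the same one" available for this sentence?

That reading corresponds to *each poem* > *a historian*.
*a historian* and *each poem* are co-arguments of the matrix verb, with nothing but a clause-internal boundary between them.
Clause-internal QR can adjoin the lower DP above the subject, yielding the inverse reading.

Yes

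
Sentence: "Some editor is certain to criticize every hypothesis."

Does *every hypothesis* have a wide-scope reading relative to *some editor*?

Yes

*every hypothesis* is the object of the infinitival complement of a raising predicate; raising infinitives are transparent for QR, so the two DPs are in effect clausemates.
Nothing blocks QR of the lower DP to a position above the higher one, so inverse scope is available.
So *every hypothesis* > *some editor* is among the available readings.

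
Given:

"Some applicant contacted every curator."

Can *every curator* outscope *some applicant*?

*every curator* is the matrix object and *some applicant* the matrix subject; the two are clausemates.
No island intervenes, so both surface and inverse scope are derivable.

Yes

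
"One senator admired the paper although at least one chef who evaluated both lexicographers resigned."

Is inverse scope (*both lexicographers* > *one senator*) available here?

Structurally, *both lexicographers* is inside the relative clause *who evaluated both lexicographers*, which is itself inside the adjunct *although at least one chef who evaluated both lexicographers resigned*.
Both the relative clause and the enclosing adjunct are scope islands; QR cannot cross either.
So the wide-scope reading for *both lexicographers* is blocked.

No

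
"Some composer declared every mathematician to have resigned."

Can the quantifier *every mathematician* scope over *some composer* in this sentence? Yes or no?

Yes

*every mathematician* is an ECM subject; ECM complements are not islands, and the embedded quantifier may take matrix scope.
Nothing blocks QR of the lower DP to a position above the higher one, so inverse scope is available.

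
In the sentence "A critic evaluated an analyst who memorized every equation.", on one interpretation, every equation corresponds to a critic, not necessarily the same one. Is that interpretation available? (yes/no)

That reading corresponds to *every equation* > *a critic*.
Structurally, *every equation* is inside the relative clause *who memorized every equation* modifying *an analyst*.
Relative clauses block scope extraction: QR cannot target a position outside the modified NP.
*every equation* > *a critic* would require crossing that boundary, which is illicit.

No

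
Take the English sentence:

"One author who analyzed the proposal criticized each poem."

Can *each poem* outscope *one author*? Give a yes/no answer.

*each poem* sits in the matrix clause, not in the relative clause on *one author*.
Ordinary QR to a clause-peripheral position gives the wide-scope LF for the lower DP.
So *each poem* > *one author* is among the available readings.

Yes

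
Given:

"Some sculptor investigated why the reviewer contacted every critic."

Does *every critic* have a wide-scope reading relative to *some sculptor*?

The target quantifier *every critic* is part of the embedded question *why the reviewer contacted every critic*.
QR across an interrogative CP boundary is ruled out as a wh-island violation.
*every critic* > *some sculptor* would require crossing that boundary, which is illicit.

No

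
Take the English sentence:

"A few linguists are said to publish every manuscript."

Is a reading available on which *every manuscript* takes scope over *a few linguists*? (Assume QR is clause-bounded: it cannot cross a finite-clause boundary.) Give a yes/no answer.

Yes

*every manuscript* is inside a raising infinitive, which is transparent to QR (no CP barrier), so it behaves as a matrix argument.
QR within a single clause is free, so the lower quantifier may take scope over the higher one.
So *every manuscript* > *a few linguists* is among the available readings.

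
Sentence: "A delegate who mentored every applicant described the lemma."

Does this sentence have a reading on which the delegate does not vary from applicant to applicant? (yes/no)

Yes

The described interpretation is the *a delegate* > *every applicant* scoping.
That is the surface-scope ordering, which is always one of the available readings — island constraints only ever restrict inverse scope.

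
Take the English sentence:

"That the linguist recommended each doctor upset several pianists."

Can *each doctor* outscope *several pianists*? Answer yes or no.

No

Structurally, *each doctor* is inside the sentential subject *that the linguist recommended each doctor*.
Clausal subjects are scope islands; QR from inside the subject into the matrix is barred.
*each doctor* is confined to the island and cannot take scope over *several pianists*.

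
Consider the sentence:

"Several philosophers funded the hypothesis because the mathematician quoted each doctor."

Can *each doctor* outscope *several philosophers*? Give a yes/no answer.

*each doctor* sits inside the adjunct clause *because the mathematician quoted each doctor*.
Scope out of an adjunct clause is unavailable: QR respects the adjunct-island constraint.
So *each doctor* cannot raise to a position above *several philosophers*.

No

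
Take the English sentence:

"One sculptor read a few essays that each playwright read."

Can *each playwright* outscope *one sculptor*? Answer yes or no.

Structurally, *each playwright* is inside the relative clause *that each playwright read* modifying *a few essays*.
Relative clauses block scope extraction: QR cannot target a position outside the modified NP.
*each playwright* is confined to the island and cannot take scope over *one sculptor*.

No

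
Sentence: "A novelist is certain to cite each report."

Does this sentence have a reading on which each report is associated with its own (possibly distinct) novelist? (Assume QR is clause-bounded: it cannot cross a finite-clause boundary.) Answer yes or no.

The paraphrase describes the scope ordering *each report* > *a novelist*.
Infinitival complements of raising predicates do not block QR; *each report* and *a novelist* are effectively clausemates.
With no island boundary between them, the object can take inverse scope over the subject via ordinary QR within the clause.
Both orderings are possible: *a novelist* > *each report* and *each report* > *a novelist*.

Yes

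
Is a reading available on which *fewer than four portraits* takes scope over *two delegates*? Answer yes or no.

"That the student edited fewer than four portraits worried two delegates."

No

*fewer than four portraits* sits inside the sentential subject *that the student edited fewer than four portraits*.
Clausal subjects are scope islands; QR from inside the subject into the matrix is barred.
*fewer than four portraits* is confined to the island and cannot take scope over *two delegates*.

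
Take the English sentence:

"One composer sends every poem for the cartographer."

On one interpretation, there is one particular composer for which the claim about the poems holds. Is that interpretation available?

Yes

The described interpretation is the *one composer* > *every poem* scoping.
Nothing needs to raise for *one composer* > *every poem*, so no island constraint is at stake.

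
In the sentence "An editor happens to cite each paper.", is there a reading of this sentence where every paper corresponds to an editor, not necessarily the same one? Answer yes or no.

The described interpretation is the *each paper* > *an editor* scoping.
The matrix predicate is a raising verb, whose infinitival complement is not a scope island — *each paper* can QR into the matrix clause.
Nothing blocks QR of the lower DP to a position above the higher one, so inverse scope is available.
The sentence is scopally ambiguous between *an editor* > *each paper* and *each paper* > *an editor*.

Yes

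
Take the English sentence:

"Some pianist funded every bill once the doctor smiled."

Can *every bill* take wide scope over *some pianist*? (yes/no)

Yes

Although there is an adjunct clause, *every bill* is in the main clause, not inside the adjunct.
Nothing blocks QR of the lower DP to a position above the higher one, so inverse scope is available.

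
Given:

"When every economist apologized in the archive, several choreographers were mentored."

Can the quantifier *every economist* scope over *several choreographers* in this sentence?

*every economist* sits inside the adjunct clause *when every economist apologized in the archive*.
Since the clause is an adjunct (not a complement), the Adjunct Condition blocks QR across its edge.
The ordering *every economist* > *several choreographers* is therefore underivable.

No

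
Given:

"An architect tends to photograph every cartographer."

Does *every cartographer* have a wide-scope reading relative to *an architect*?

Infinitival complements of raising predicates do not block QR; *every cartographer* and *an architect* are effectively clausemates.
Nothing blocks QR of the lower DP to a position above the higher one, so inverse scope is available.

Yes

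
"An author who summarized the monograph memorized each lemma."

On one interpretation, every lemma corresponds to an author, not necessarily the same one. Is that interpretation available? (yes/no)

Yes

That reading corresponds to *each lemma* > *an author*.
The relative clause *who summarized the monograph* modifies *an author*, but *each lemma* is not inside that relative clause — it is an argument of the matrix verb.
Clause-internal QR can adjoin the lower DP above the subject, yielding the inverse reading.
The sentence is scopally ambiguous between *an author* > *each lemma* and *each lemma* > *an author*.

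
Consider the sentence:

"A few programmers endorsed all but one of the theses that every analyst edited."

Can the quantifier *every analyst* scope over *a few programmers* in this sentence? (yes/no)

No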